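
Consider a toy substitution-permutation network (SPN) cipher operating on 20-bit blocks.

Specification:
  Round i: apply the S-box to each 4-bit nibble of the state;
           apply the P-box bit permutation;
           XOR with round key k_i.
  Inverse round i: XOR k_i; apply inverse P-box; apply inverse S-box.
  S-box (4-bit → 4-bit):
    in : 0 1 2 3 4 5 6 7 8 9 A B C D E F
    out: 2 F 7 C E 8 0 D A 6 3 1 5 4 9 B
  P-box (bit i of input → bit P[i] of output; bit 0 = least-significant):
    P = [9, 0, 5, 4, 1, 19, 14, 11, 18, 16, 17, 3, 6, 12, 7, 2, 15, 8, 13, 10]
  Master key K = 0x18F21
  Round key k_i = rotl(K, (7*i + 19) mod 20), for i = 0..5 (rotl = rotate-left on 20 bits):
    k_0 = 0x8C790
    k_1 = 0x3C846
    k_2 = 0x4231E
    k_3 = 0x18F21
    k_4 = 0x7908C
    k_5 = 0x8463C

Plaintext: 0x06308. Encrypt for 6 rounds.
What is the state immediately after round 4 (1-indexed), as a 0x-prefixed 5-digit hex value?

s_0 = plaintext = 0x06308
s_1 = Round(s_0, k_0) = 0x2C689
s_2 = Round(s_1, k_1) = 0xB61A7
s_3 = Round(s_2, k_2) = 0xBA124
s_4 = Round(s_3, k_3) = 0xE5F5A
s_5 = Round(s_4, k_4) = 0x21E81
s_6 = Round(s_5, k_5) = 0x4FDC1

0xE5F5A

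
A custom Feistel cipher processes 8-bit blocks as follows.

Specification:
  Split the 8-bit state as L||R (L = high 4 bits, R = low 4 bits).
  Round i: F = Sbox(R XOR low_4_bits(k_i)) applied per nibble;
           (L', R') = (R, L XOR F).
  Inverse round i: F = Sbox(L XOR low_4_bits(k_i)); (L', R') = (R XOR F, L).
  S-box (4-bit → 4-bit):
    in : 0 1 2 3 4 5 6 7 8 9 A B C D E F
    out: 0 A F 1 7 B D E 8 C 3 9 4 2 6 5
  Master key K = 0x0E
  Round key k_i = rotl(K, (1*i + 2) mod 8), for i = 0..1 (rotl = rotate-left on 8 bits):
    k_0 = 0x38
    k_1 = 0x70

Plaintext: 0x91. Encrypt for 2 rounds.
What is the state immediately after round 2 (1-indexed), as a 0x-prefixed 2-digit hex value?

0x5A

s_0 = plaintext = 0x91
s_1 = Round(s_0, k_0) = 0x15
s_2 = Round(s_1, k_1) = 0x5A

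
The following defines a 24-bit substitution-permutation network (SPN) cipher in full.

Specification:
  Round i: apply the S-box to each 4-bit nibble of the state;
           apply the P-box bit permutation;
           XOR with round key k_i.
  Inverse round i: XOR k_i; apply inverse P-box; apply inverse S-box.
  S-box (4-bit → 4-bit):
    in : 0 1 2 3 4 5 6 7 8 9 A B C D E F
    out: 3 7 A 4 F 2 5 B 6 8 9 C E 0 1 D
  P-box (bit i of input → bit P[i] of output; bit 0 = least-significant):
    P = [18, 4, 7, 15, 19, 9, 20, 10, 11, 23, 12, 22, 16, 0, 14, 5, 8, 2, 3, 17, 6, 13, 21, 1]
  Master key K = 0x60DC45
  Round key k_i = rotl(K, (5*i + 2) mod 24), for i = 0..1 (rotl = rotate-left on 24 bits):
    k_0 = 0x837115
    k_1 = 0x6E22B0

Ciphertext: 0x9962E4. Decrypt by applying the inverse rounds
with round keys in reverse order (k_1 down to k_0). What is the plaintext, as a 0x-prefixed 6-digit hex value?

s_0 = ciphertext = 0x9962E4
s_1 = InvRound(s_0, k_1) = 0x626230
s_2 = InvRound(s_1, k_0) = 0x307C5D

0x307C5D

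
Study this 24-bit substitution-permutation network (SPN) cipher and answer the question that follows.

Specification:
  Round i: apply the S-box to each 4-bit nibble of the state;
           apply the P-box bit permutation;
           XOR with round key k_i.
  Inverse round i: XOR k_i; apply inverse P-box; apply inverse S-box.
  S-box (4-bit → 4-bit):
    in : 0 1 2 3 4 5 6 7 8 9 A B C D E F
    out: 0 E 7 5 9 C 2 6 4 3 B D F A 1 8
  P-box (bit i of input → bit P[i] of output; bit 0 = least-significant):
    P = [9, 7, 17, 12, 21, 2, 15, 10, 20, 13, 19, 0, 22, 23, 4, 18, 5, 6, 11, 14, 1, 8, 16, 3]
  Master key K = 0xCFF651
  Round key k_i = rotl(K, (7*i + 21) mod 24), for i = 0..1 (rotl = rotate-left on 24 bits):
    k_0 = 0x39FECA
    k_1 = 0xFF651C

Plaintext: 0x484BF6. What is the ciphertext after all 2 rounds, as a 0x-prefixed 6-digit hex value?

0xC1189C

s_0 = plaintext = 0x484BF6
s_1 = Round(s_0, k_0) = 0x65F241
s_2 = Round(s_1, k_1) = 0xC1189C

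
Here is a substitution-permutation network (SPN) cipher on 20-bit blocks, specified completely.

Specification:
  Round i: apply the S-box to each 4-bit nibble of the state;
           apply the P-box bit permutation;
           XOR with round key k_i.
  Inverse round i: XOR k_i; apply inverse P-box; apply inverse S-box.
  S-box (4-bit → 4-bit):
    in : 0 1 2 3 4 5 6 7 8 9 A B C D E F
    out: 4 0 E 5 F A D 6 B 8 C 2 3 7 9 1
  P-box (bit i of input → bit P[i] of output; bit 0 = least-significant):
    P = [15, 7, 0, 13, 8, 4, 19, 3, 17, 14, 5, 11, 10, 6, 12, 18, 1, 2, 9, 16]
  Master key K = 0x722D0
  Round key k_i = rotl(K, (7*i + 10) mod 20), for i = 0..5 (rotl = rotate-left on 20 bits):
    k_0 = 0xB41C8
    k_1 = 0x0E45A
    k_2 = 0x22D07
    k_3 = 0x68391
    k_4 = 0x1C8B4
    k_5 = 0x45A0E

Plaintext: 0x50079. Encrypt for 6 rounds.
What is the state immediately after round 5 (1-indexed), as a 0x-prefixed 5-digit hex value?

s_0 = plaintext = 0x50079
s_1 = Round(s_0, k_0) = 0x271FC
s_2 = Round(s_1, k_1) = 0x1779E
s_3 = Round(s_2, k_2) = 0x2DD6F
s_4 = Round(s_3, k_3) = 0xD54FD
s_5 = Round(s_4, k_4) = 0x70353
s_6 = Round(s_5, k_5) = 0x6C833

0x70353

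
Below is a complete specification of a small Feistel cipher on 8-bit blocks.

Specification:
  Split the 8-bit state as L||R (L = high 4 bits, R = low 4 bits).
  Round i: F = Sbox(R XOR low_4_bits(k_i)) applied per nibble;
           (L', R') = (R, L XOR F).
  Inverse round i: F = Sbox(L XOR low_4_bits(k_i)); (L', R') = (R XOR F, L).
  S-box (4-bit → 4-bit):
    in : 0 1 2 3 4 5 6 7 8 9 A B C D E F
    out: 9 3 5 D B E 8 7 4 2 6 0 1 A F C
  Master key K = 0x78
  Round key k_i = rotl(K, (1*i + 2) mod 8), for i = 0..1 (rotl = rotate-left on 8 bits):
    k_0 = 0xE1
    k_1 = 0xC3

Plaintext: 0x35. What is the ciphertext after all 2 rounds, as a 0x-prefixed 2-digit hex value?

0x85

s_0 = plaintext = 0x35
s_1 = Round(s_0, k_0) = 0x58
s_2 = Round(s_1, k_1) = 0x85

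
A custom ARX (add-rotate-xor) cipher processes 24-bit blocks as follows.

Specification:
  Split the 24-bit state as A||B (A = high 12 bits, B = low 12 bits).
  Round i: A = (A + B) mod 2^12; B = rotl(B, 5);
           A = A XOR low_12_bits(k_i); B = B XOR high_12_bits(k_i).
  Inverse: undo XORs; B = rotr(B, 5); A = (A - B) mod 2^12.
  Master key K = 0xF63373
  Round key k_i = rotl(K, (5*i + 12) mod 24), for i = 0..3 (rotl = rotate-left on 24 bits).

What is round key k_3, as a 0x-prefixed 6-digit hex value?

K = 0xF63373
k_0 = rotl(K, (5*0+12) mod 24) = rotl(K, 12) = 0x373F63
k_1 = rotl(K, (5*1+12) mod 24) = rotl(K, 17) = 0xE7EC66
k_2 = rotl(K, (5*2+12) mod 24) = rotl(K, 22) = 0xFD8CDC
k_3 = rotl(K, (5*3+12) mod 24) = rotl(K, 3) = 0xB19B9F

0xB19B9F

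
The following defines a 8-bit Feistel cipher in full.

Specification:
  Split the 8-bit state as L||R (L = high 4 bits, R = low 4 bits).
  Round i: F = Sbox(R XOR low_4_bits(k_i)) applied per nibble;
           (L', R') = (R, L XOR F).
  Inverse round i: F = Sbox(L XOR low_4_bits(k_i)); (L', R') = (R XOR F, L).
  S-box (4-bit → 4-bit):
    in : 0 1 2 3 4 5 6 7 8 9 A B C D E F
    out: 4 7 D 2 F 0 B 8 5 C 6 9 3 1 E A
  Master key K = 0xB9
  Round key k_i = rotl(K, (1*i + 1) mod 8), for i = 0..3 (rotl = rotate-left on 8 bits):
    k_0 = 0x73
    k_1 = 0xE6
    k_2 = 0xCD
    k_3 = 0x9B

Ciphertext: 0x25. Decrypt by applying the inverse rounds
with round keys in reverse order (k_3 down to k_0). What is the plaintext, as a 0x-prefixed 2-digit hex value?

s_0 = ciphertext = 0x25
s_1 = InvRound(s_0, k_3) = 0x92
s_2 = InvRound(s_1, k_2) = 0xD9
s_3 = InvRound(s_2, k_1) = 0x0D
s_4 = InvRound(s_3, k_0) = 0xF0

0xF0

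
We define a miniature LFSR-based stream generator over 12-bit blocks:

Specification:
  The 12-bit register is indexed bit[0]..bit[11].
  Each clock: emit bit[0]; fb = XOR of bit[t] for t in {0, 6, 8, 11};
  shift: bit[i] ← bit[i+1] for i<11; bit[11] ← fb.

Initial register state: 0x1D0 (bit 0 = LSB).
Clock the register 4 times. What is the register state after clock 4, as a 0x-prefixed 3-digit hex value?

reg_0 = 0x1D0
clock 1: out=0, reg = 0x0E8
clock 2: out=0, reg = 0x874
clock 3: out=0, reg = 0x43A
clock 4: out=0, reg = 0x21D

0x21D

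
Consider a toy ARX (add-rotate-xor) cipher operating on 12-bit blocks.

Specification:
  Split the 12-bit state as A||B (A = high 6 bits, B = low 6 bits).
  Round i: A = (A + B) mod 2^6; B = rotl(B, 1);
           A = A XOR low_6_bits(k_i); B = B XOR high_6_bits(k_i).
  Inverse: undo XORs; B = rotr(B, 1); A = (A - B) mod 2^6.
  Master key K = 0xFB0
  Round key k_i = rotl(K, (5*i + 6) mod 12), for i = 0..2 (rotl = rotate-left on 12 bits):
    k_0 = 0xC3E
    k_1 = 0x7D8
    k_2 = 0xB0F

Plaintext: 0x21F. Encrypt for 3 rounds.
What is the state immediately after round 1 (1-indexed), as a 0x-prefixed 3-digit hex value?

0x64E

s_0 = plaintext = 0x21F
s_1 = Round(s_0, k_0) = 0x64E
s_2 = Round(s_1, k_1) = 0xFC3
s_3 = Round(s_2, k_2) = 0x36A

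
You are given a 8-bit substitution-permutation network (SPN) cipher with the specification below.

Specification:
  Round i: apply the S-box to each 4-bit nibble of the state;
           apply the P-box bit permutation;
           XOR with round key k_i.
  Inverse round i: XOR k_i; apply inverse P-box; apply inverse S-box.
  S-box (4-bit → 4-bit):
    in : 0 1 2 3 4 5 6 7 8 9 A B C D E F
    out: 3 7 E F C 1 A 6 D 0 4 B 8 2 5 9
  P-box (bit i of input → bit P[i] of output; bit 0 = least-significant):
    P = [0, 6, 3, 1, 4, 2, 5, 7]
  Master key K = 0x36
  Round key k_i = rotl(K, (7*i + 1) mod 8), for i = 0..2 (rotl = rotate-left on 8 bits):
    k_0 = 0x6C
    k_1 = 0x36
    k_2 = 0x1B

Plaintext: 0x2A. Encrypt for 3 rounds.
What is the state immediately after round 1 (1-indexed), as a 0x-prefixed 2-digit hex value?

0xC0

s_0 = plaintext = 0x2A
s_1 = Round(s_0, k_0) = 0xC0
s_2 = Round(s_1, k_1) = 0xF7
s_3 = Round(s_2, k_2) = 0xC3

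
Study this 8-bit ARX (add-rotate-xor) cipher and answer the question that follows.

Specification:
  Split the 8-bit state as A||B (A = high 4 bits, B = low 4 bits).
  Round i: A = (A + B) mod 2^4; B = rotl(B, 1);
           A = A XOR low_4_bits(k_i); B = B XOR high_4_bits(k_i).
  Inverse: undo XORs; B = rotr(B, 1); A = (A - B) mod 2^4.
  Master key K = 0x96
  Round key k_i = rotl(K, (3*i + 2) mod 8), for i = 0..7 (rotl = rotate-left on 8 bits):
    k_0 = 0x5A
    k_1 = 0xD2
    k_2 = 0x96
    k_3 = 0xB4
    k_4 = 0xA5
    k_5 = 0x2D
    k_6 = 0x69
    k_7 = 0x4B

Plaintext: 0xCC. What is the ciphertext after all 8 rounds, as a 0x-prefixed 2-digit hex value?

0x6C

s_0 = plaintext = 0xCC
s_1 = Round(s_0, k_0) = 0x2C
s_2 = Round(s_1, k_1) = 0xC4
s_3 = Round(s_2, k_2) = 0x61
s_4 = Round(s_3, k_3) = 0x39
s_5 = Round(s_4, k_4) = 0x99
s_6 = Round(s_5, k_5) = 0xF1
s_7 = Round(s_6, k_6) = 0x94
s_8 = Round(s_7, k_7) = 0x6C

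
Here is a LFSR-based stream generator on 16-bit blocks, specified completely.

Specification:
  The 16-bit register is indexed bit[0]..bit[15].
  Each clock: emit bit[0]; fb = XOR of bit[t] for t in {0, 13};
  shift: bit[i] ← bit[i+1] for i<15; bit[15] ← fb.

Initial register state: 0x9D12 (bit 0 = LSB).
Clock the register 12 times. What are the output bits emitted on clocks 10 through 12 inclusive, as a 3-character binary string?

reg_0 = 0x9D12
clock 1: out=0, reg = 0x4E89
clock 2: out=1, reg = 0xA744
clock 3: out=0, reg = 0xD3A2
clock 4: out=0, reg = 0x69D1
clock 5: out=1, reg = 0x34E8
clock 6: out=0, reg = 0x9A74
clock 7: out=0, reg = 0x4D3A
clock 8: out=0, reg = 0x269D
clock 9: out=1, reg = 0x134E
clock 10: out=0, reg = 0x09A7
clock 11: out=1, reg = 0x84D3
clock 12: out=1, reg = 0xC269

011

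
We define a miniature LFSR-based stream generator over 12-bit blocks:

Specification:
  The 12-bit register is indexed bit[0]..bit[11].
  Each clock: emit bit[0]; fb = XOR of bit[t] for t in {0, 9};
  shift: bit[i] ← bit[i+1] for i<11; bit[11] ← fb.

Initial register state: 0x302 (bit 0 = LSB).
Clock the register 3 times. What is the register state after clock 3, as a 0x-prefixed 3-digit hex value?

reg_0 = 0x302
clock 1: out=0, reg = 0x981
clock 2: out=1, reg = 0xCC0
clock 3: out=0, reg = 0x660

0x660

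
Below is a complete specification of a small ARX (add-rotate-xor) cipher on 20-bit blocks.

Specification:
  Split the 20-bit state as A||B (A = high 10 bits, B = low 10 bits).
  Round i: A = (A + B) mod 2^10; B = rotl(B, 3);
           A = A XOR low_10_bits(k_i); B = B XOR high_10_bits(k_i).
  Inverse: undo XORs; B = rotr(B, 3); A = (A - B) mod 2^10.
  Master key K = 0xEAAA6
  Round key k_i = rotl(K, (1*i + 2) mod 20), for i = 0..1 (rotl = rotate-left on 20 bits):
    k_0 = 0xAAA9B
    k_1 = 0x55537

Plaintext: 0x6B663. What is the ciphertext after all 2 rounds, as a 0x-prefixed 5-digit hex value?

0x5D8E6

s_0 = plaintext = 0x6B663
s_1 = Round(s_0, k_0) = 0xA2DB6
s_2 = Round(s_1, k_1) = 0x5D8E6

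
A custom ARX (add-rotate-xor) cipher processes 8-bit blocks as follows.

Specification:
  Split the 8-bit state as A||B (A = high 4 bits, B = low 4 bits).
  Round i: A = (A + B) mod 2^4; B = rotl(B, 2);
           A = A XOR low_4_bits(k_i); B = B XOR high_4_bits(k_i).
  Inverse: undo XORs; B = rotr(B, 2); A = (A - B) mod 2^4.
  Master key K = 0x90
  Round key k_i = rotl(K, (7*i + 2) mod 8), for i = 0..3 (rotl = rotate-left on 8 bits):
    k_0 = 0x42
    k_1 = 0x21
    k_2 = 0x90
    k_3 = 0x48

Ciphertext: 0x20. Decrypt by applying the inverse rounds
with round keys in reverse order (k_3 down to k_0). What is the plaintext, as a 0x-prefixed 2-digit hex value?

0x31

s_0 = ciphertext = 0x20
s_1 = InvRound(s_0, k_3) = 0x91
s_2 = InvRound(s_1, k_2) = 0x72
s_3 = InvRound(s_2, k_1) = 0x60
s_4 = InvRound(s_3, k_0) = 0x31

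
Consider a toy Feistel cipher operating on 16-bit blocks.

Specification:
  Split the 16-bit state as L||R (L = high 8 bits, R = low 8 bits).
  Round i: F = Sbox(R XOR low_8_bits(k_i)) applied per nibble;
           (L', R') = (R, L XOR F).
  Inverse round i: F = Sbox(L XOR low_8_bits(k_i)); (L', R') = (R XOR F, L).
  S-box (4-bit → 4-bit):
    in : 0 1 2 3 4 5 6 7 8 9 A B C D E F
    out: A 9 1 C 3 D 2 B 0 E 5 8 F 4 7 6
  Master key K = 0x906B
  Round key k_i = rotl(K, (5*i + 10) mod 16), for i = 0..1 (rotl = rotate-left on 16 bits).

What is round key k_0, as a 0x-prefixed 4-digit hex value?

K = 0x906B
k_0 = rotl(K, (5*0+10) mod 16) = rotl(K, 10) = 0xAE41

0xAE41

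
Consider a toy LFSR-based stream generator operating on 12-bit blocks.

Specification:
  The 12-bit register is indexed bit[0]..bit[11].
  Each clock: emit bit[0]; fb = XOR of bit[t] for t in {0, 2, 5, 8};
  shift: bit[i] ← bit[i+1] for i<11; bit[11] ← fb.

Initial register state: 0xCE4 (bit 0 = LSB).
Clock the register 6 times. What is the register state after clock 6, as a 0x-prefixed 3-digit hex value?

reg_0 = 0xCE4
clock 1: out=0, reg = 0x672
clock 2: out=0, reg = 0xB39
clock 3: out=1, reg = 0xD9C
clock 4: out=0, reg = 0x6CE
clock 5: out=0, reg = 0xB67
clock 6: out=1, reg = 0x5B3

0x5B3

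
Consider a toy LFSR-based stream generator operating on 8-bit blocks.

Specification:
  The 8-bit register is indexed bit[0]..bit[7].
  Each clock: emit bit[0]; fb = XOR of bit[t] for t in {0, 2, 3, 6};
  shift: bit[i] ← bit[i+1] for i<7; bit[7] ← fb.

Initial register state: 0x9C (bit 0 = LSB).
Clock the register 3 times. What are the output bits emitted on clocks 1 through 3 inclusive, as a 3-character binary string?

reg_0 = 0x9C
clock 1: out=0, reg = 0x4E
clock 2: out=0, reg = 0xA7
clock 3: out=1, reg = 0x53

001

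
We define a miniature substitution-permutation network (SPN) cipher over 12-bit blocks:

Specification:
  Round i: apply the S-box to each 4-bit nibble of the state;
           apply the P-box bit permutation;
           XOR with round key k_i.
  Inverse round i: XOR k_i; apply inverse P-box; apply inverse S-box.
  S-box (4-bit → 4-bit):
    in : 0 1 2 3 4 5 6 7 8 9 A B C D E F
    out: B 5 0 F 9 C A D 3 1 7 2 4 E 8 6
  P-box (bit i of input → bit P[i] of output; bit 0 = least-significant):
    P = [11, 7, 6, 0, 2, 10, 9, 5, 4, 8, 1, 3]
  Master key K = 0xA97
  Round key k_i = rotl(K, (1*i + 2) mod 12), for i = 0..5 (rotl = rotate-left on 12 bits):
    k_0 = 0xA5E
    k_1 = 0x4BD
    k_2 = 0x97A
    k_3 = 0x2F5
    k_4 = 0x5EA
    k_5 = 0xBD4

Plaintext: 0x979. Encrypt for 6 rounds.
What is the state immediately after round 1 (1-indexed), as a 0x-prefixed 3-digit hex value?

s_0 = plaintext = 0x979
s_1 = Round(s_0, k_0) = 0x06A
s_2 = Round(s_1, k_1) = 0x945
s_3 = Round(s_2, k_2) = 0x90F
s_4 = Round(s_3, k_3) = 0x601
s_5 = Round(s_4, k_4) = 0x886
s_6 = Round(s_5, k_5) = 0xE41

0x06A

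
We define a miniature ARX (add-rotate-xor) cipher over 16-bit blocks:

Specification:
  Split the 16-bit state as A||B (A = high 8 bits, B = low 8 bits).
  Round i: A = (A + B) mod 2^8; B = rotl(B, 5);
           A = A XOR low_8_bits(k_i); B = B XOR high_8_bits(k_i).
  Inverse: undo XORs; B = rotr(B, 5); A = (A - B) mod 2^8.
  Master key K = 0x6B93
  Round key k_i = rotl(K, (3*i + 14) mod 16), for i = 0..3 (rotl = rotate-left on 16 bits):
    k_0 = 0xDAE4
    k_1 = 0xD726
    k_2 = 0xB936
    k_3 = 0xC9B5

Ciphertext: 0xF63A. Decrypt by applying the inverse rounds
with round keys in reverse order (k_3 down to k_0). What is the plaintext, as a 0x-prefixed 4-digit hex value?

s_0 = ciphertext = 0xF63A
s_1 = InvRound(s_0, k_3) = 0xA49F
s_2 = InvRound(s_1, k_2) = 0x6131
s_3 = InvRound(s_2, k_1) = 0x1037
s_4 = InvRound(s_3, k_0) = 0x856F

0x856F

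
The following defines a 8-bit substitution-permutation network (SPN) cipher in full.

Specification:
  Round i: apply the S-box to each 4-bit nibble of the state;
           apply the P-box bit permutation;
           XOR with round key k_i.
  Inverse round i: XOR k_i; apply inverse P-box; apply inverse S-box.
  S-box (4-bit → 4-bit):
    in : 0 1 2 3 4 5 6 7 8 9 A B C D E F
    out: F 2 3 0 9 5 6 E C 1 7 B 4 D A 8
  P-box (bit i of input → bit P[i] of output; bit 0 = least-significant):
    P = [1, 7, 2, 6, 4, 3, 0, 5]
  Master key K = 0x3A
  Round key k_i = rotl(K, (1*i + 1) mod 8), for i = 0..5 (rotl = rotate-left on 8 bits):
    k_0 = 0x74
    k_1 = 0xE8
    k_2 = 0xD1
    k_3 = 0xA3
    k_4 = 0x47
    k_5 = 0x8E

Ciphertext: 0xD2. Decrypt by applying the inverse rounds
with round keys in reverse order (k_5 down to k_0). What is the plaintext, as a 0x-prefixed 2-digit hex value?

0xD3

s_0 = ciphertext = 0xD2
s_1 = InvRound(s_0, k_5) = 0x28
s_2 = InvRound(s_1, k_4) = 0x7D
s_3 = InvRound(s_2, k_3) = 0x20
s_4 = InvRound(s_3, k_2) = 0xDE
s_5 = InvRound(s_4, k_1) = 0x45
s_6 = InvRound(s_5, k_0) = 0xD3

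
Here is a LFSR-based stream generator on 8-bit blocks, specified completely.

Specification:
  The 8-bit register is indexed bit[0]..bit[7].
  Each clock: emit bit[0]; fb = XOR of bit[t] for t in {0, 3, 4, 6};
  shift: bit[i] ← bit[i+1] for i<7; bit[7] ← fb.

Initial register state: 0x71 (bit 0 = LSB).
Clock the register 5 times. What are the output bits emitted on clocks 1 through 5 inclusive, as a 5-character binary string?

reg_0 = 0x71
clock 1: out=1, reg = 0xB8
clock 2: out=0, reg = 0x5C
clock 3: out=0, reg = 0xAE
clock 4: out=0, reg = 0xD7
clock 5: out=1, reg = 0xEB

10001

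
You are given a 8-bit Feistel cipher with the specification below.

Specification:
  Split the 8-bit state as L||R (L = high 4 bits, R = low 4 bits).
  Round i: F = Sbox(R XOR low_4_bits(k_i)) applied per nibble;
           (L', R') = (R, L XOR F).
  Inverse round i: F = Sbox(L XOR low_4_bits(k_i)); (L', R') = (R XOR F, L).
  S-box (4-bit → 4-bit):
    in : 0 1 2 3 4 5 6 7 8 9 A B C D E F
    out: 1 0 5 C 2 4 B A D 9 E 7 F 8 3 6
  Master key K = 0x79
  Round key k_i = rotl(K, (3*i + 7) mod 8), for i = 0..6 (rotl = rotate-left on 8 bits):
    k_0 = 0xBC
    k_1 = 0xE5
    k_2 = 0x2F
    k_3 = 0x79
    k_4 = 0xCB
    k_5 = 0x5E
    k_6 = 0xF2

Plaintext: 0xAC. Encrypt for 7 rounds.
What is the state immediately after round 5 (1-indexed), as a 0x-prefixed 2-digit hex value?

s_0 = plaintext = 0xAC
s_1 = Round(s_0, k_0) = 0xCB
s_2 = Round(s_1, k_1) = 0xBF
s_3 = Round(s_2, k_2) = 0xFA
s_4 = Round(s_3, k_3) = 0xA3
s_5 = Round(s_4, k_4) = 0x37
s_6 = Round(s_5, k_5) = 0x7A
s_7 = Round(s_6, k_6) = 0xAA

0x37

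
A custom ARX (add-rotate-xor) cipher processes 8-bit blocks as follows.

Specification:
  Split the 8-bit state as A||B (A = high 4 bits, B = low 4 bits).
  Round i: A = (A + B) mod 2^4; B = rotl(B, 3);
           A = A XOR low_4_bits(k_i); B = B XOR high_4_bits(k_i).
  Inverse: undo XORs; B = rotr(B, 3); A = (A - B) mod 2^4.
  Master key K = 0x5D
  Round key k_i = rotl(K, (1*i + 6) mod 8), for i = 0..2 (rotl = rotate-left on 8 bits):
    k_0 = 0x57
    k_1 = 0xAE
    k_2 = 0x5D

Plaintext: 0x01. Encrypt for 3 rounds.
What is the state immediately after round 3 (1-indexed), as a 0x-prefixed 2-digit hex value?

s_0 = plaintext = 0x01
s_1 = Round(s_0, k_0) = 0x6D
s_2 = Round(s_1, k_1) = 0xD4
s_3 = Round(s_2, k_2) = 0xC7

0xC7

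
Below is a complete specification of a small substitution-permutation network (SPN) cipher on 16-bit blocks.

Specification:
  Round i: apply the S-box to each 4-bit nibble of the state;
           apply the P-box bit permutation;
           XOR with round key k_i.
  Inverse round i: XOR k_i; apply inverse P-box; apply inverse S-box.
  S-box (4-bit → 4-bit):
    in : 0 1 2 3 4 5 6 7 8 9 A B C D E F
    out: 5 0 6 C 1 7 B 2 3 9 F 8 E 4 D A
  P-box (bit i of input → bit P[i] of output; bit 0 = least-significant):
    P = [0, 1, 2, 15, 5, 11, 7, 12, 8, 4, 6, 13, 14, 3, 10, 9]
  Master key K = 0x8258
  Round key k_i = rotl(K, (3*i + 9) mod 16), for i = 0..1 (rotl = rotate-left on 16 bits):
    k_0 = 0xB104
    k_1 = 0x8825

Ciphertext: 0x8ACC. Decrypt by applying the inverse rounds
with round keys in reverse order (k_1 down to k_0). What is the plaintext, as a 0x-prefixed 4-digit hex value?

s_0 = ciphertext = 0x8ACC
s_1 = InvRound(s_0, k_1) = 0xFD04
s_2 = InvRound(s_1, k_0) = 0x0171

0x0171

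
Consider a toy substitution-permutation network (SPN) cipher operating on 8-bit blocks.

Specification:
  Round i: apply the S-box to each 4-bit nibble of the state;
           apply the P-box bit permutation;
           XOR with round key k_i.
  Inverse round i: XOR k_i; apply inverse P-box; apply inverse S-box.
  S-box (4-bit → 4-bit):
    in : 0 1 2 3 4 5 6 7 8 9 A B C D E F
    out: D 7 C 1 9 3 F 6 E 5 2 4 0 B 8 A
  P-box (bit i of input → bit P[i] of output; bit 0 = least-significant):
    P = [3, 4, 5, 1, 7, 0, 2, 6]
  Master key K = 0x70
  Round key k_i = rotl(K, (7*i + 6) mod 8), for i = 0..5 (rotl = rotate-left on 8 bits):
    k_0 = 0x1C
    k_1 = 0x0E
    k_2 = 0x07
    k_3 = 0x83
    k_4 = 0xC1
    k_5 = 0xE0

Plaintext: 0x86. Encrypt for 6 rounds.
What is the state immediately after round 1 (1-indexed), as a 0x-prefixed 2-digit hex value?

s_0 = plaintext = 0x86
s_1 = Round(s_0, k_0) = 0x63
s_2 = Round(s_1, k_1) = 0xC3
s_3 = Round(s_2, k_2) = 0x0F
s_4 = Round(s_3, k_3) = 0x55
s_5 = Round(s_4, k_4) = 0x58
s_6 = Round(s_5, k_5) = 0x53

0x63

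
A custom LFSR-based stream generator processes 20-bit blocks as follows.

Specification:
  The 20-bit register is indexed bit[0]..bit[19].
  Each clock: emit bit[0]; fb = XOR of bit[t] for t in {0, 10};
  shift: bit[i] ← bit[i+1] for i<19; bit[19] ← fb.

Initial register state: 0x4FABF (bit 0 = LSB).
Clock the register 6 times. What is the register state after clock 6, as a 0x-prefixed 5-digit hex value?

reg_0 = 0x4FABF
clock 1: out=1, reg = 0xA7D5F
clock 2: out=1, reg = 0x53EAF
clock 3: out=1, reg = 0x29F57
clock 4: out=1, reg = 0x14FAB
clock 5: out=1, reg = 0x0A7D5
clock 6: out=1, reg = 0x053EA

0x053EA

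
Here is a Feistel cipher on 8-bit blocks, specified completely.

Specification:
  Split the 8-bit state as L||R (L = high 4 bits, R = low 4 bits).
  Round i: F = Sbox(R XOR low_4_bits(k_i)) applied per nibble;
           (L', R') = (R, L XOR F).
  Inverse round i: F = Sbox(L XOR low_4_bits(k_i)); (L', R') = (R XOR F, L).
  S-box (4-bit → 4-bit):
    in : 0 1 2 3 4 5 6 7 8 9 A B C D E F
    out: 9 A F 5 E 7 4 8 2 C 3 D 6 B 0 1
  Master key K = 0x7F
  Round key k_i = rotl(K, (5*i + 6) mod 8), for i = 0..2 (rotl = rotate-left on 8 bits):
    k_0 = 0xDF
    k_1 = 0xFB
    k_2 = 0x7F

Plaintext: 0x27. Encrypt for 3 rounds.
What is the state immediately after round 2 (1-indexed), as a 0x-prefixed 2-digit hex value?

0x0A

s_0 = plaintext = 0x27
s_1 = Round(s_0, k_0) = 0x70
s_2 = Round(s_1, k_1) = 0x0A
s_3 = Round(s_2, k_2) = 0xA7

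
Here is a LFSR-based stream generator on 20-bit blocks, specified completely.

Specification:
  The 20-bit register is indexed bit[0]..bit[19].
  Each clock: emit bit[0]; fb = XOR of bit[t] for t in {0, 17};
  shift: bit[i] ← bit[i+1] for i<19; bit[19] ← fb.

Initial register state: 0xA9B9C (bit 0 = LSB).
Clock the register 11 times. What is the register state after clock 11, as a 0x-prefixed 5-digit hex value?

reg_0 = 0xA9B9C
clock 1: out=0, reg = 0xD4DCE
clock 2: out=0, reg = 0x6A6E7
clock 3: out=1, reg = 0x35373
clock 4: out=1, reg = 0x1A9B9
clock 5: out=1, reg = 0x8D4DC
clock 6: out=0, reg = 0x46A6E
clock 7: out=0, reg = 0x23537
clock 8: out=1, reg = 0x11A9B
clock 9: out=1, reg = 0x88D4D
clock 10: out=1, reg = 0xC46A6
clock 11: out=0, reg = 0x62353

0x62353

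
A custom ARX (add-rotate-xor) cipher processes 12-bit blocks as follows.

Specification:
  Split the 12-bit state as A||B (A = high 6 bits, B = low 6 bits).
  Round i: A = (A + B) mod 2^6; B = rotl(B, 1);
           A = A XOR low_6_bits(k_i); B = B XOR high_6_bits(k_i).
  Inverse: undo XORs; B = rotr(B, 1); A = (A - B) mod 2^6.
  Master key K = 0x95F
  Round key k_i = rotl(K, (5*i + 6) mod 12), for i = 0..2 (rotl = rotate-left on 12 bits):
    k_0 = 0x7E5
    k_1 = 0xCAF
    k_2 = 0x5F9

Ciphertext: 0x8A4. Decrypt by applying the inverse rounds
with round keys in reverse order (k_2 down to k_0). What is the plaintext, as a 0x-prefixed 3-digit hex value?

0xC1D

s_0 = ciphertext = 0x8A4
s_1 = InvRound(s_0, k_2) = 0x8B9
s_2 = InvRound(s_1, k_1) = 0xA25
s_3 = InvRound(s_2, k_0) = 0xC1D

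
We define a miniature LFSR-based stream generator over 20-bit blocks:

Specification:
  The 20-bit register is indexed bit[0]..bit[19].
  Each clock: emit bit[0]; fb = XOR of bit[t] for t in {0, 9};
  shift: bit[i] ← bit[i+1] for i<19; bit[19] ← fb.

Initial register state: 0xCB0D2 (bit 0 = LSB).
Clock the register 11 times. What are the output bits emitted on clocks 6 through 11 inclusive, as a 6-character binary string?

011000

reg_0 = 0xCB0D2
clock 1: out=0, reg = 0x65869
clock 2: out=1, reg = 0xB2C34
clock 3: out=0, reg = 0x5961A
clock 4: out=0, reg = 0xACB0D
clock 5: out=1, reg = 0x56586
clock 6: out=0, reg = 0x2B2C3
clock 7: out=1, reg = 0x15961
clock 8: out=1, reg = 0x8ACB0
clock 9: out=0, reg = 0x45658
clock 10: out=0, reg = 0xA2B2C
clock 11: out=0, reg = 0xD1596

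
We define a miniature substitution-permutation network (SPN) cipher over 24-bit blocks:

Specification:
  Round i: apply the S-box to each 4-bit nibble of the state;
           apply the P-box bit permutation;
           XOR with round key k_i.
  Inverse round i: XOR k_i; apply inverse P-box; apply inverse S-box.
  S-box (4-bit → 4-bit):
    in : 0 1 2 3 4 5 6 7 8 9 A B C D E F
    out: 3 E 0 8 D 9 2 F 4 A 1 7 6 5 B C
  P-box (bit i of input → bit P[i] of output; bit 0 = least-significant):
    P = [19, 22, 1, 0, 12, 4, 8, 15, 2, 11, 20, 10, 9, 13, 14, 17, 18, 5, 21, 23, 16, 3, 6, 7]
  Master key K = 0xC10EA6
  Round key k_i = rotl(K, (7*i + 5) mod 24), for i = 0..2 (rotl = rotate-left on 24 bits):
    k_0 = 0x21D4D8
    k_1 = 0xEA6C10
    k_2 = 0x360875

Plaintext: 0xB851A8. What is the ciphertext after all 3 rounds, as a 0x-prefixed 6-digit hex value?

0x6341EF

s_0 = plaintext = 0xB851A8
s_1 = Round(s_0, k_0) = 0x12CA92
s_2 = Round(s_1, k_1) = 0xEA8CCC
s_3 = Round(s_2, k_2) = 0x6341EF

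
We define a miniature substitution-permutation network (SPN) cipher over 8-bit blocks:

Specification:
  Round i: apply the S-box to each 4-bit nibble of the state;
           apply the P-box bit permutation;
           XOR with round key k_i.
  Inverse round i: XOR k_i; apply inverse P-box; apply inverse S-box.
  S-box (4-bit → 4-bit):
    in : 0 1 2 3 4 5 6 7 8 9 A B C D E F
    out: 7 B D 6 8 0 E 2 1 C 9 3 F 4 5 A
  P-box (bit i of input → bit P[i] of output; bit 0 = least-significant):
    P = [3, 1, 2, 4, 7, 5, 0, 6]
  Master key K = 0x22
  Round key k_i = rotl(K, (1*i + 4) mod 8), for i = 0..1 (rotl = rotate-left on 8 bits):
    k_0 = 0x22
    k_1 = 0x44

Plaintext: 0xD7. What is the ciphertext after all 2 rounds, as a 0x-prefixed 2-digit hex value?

0x9F

s_0 = plaintext = 0xD7
s_1 = Round(s_0, k_0) = 0x21
s_2 = Round(s_1, k_1) = 0x9F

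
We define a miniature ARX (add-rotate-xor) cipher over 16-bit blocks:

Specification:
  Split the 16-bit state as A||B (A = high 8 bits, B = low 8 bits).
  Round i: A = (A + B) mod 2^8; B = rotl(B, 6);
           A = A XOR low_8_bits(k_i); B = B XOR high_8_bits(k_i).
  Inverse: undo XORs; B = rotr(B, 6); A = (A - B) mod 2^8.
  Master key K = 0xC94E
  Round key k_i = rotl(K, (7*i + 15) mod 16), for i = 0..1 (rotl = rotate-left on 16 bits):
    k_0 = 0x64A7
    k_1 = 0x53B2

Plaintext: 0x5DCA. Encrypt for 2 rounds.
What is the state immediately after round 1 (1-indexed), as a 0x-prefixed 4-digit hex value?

s_0 = plaintext = 0x5DCA
s_1 = Round(s_0, k_0) = 0x80D6
s_2 = Round(s_1, k_1) = 0xE4E6

0x80D6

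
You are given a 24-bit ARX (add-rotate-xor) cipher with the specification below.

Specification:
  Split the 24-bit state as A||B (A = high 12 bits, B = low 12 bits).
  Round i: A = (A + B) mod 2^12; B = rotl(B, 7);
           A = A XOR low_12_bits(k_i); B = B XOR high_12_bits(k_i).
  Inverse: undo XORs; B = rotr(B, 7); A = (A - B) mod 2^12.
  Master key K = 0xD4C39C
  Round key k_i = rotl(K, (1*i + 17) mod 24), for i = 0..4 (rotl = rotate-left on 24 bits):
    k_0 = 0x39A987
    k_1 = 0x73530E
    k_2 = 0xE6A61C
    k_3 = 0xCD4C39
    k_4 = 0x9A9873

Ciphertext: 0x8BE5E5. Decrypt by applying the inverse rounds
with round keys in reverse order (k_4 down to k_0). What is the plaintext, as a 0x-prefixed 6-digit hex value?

0xF23989

s_0 = ciphertext = 0x8BE5E5
s_1 = InvRound(s_0, k_4) = 0x735998
s_2 = InvRound(s_1, k_3) = 0x18298A
s_3 = InvRound(s_2, k_2) = 0xB8FC0F
s_4 = InvRound(s_3, k_1) = 0x12B756
s_5 = InvRound(s_4, k_0) = 0xF23989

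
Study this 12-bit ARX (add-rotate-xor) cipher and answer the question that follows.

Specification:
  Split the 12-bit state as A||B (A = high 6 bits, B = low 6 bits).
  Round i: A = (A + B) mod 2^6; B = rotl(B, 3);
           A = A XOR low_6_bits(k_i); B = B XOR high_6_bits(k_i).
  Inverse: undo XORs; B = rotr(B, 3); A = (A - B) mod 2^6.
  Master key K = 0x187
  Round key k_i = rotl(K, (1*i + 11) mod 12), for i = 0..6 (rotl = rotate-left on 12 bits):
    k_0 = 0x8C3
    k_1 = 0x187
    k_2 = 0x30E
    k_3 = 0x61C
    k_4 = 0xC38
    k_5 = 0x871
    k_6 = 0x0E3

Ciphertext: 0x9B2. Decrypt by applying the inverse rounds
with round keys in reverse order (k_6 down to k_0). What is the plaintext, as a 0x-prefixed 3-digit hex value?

0x10A

s_0 = ciphertext = 0x9B2
s_1 = InvRound(s_0, k_6) = 0xDCE
s_2 = InvRound(s_1, k_5) = 0x27D
s_3 = InvRound(s_2, k_4) = 0x229
s_4 = InvRound(s_3, k_3) = 0x18E
s_5 = InvRound(s_4, k_2) = 0xE10
s_6 = InvRound(s_5, k_1) = 0x372
s_7 = InvRound(s_6, k_0) = 0x10A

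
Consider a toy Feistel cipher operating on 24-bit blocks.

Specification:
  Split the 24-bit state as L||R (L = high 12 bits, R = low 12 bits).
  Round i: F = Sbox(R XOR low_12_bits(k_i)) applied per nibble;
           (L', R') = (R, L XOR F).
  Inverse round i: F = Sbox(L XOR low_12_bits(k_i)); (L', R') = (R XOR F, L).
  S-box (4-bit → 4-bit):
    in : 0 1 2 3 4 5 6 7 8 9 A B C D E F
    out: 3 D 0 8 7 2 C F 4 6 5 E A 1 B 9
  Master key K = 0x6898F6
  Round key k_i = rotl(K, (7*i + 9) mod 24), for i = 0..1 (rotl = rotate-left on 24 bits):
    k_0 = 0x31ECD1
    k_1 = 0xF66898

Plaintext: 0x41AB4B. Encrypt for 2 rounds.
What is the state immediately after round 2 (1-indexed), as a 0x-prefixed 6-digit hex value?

s_0 = plaintext = 0x41AB4B
s_1 = Round(s_0, k_0) = 0xB4BB7F
s_2 = Round(s_1, k_1) = 0xB7F3F4

0xB7F3F4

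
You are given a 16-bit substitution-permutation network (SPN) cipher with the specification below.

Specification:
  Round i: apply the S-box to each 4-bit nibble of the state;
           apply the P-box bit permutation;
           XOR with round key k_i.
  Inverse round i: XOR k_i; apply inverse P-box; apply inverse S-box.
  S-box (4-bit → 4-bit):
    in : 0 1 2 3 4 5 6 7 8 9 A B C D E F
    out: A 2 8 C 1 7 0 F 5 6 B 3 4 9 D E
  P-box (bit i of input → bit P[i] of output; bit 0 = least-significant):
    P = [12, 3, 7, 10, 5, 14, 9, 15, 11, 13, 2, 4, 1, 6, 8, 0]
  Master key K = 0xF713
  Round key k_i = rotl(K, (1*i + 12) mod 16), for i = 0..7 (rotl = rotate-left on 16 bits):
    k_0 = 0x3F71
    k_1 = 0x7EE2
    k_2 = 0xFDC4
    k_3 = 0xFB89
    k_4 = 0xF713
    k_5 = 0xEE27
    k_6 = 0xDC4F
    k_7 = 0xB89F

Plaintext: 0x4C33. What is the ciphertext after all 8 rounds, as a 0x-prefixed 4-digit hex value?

s_0 = plaintext = 0x4C33
s_1 = Round(s_0, k_0) = 0xB9F7
s_2 = Round(s_1, k_1) = 0x882C
s_3 = Round(s_2, k_2) = 0x7442
s_4 = Round(s_3, k_3) = 0xF6EA
s_5 = Round(s_4, k_4) = 0x607A
s_6 = Round(s_5, k_5) = 0x181F
s_7 = Round(s_6, k_6) = 0x9083
s_8 = Round(s_7, k_7) = 0x9F6F

0x9F6F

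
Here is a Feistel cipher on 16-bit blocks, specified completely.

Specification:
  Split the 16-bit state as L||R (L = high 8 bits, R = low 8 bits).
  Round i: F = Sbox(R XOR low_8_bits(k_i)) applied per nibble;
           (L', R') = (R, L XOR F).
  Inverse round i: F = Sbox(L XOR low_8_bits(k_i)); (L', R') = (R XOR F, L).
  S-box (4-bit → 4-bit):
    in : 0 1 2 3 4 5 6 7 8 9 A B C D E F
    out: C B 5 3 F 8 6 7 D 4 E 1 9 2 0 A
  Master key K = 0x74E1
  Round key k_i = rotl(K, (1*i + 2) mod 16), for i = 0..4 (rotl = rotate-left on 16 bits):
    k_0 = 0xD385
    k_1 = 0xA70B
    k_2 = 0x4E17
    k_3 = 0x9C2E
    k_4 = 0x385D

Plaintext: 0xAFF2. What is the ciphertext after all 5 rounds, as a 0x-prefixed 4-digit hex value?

s_0 = plaintext = 0xAFF2
s_1 = Round(s_0, k_0) = 0xF2D8
s_2 = Round(s_1, k_1) = 0xD8D1
s_3 = Round(s_2, k_2) = 0xD14E
s_4 = Round(s_3, k_3) = 0x4EBD
s_5 = Round(s_4, k_4) = 0xBD42

0xBD42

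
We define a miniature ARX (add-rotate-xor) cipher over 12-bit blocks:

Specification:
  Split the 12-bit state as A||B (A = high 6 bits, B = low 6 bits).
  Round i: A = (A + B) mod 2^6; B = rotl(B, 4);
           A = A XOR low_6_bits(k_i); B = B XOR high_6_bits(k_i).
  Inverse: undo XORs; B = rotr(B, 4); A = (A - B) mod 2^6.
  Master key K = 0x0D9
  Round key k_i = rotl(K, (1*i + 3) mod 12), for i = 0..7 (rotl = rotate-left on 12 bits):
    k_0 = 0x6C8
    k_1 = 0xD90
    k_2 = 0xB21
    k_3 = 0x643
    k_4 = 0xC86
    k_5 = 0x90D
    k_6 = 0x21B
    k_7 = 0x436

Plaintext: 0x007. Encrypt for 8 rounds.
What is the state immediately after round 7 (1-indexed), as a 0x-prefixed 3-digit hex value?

s_0 = plaintext = 0x007
s_1 = Round(s_0, k_0) = 0x3EA
s_2 = Round(s_1, k_1) = 0xA5C
s_3 = Round(s_2, k_2) = 0x92B
s_4 = Round(s_3, k_3) = 0x323
s_5 = Round(s_4, k_4) = 0xA4A
s_6 = Round(s_5, k_5) = 0xF86
s_7 = Round(s_6, k_6) = 0x7E9
s_8 = Round(s_7, k_7) = 0xF8A

0x7E9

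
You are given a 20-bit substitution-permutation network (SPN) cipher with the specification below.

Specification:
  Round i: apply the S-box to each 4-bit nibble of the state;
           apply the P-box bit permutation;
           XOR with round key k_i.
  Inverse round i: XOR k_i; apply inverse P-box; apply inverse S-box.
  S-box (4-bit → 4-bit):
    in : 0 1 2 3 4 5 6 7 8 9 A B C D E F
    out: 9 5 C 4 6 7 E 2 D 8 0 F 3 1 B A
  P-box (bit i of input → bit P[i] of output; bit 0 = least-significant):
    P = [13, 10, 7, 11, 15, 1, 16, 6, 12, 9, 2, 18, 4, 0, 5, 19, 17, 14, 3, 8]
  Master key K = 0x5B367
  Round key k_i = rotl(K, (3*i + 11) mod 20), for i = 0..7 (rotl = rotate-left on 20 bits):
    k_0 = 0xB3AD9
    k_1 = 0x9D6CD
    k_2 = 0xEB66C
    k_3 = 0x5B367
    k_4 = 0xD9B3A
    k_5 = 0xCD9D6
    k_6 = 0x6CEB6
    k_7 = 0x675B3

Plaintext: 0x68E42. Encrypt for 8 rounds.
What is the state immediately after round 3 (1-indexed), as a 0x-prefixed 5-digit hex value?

s_0 = plaintext = 0x68E42
s_1 = Round(s_0, k_0) = 0x66163
s_2 = Round(s_1, k_1) = 0x08722
s_3 = Round(s_2, k_2) = 0x5BD9C
s_4 = Round(s_3, k_3) = 0xFC71E
s_5 = Round(s_4, k_4) = 0xC742B
s_6 = Round(s_5, k_5) = 0xFB713
s_7 = Round(s_6, k_6) = 0xF0D07
s_8 = Round(s_7, k_7) = 0xEA0E3

0x5BD9C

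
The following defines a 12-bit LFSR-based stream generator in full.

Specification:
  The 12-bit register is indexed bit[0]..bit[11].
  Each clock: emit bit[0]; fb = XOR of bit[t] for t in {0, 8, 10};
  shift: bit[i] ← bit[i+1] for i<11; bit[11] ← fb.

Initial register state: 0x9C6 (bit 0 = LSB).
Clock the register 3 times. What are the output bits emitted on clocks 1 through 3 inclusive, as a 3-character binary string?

reg_0 = 0x9C6
clock 1: out=0, reg = 0xCE3
clock 2: out=1, reg = 0x671
clock 3: out=1, reg = 0x338

011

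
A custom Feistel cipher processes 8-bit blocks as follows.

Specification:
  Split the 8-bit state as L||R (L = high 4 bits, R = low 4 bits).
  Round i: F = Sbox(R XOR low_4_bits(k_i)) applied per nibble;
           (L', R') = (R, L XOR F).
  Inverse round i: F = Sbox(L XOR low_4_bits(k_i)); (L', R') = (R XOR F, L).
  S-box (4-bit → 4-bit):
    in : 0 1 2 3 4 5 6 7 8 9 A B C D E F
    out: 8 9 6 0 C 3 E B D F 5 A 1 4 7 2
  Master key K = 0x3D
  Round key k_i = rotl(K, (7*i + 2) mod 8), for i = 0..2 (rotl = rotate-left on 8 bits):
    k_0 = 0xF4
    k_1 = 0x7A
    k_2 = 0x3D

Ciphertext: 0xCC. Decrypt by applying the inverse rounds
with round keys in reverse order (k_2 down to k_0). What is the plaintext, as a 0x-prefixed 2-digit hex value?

0x0E

s_0 = ciphertext = 0xCC
s_1 = InvRound(s_0, k_2) = 0x5C
s_2 = InvRound(s_1, k_1) = 0xE5
s_3 = InvRound(s_2, k_0) = 0x0E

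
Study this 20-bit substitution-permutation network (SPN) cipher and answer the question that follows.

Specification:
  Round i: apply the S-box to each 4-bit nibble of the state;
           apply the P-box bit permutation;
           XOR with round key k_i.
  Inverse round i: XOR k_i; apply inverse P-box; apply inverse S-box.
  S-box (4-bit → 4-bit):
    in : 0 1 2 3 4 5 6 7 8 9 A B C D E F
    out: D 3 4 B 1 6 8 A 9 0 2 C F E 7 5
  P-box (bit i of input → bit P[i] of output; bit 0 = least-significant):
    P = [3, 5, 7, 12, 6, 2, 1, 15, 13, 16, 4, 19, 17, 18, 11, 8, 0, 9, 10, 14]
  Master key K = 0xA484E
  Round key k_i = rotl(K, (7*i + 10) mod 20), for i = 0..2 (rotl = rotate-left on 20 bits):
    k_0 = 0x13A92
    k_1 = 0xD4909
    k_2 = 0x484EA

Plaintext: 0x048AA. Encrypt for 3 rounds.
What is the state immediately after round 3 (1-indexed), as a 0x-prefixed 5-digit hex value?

s_0 = plaintext = 0x048AA
s_1 = Round(s_0, k_0) = 0xB5EB7
s_2 = Round(s_1, k_1) = 0x8B53B
s_3 = Round(s_2, k_2) = 0x55D3F

0x55D3F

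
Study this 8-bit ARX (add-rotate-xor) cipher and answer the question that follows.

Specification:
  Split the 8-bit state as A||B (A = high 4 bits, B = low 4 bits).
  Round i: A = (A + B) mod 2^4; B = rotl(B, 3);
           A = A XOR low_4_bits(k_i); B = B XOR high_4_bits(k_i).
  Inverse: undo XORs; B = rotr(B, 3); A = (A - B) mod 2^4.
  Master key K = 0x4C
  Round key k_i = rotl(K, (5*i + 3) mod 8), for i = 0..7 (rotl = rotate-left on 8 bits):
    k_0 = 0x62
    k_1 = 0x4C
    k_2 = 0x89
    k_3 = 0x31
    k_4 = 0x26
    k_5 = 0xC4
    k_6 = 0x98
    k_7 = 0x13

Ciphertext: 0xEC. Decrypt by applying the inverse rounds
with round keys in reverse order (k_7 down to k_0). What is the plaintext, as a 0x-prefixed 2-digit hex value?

s_0 = ciphertext = 0xEC
s_1 = InvRound(s_0, k_7) = 0x2B
s_2 = InvRound(s_1, k_6) = 0x64
s_3 = InvRound(s_2, k_5) = 0x11
s_4 = InvRound(s_3, k_4) = 0x16
s_5 = InvRound(s_4, k_3) = 0x6A
s_6 = InvRound(s_5, k_2) = 0xB4
s_7 = InvRound(s_6, k_1) = 0x70
s_8 = InvRound(s_7, k_0) = 0x9C

0x9C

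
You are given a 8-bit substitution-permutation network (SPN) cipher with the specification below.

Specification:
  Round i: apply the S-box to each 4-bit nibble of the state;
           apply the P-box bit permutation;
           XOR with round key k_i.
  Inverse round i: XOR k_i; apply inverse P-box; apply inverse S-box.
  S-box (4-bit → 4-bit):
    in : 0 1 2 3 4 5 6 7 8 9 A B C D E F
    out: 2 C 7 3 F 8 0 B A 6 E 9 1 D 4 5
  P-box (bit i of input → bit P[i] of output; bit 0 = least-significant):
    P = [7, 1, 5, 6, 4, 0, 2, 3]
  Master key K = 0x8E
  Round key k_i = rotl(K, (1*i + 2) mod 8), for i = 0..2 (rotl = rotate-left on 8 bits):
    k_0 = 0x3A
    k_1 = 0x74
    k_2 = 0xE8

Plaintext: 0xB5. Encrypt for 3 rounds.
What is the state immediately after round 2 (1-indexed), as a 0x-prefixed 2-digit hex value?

0xD6

s_0 = plaintext = 0xB5
s_1 = Round(s_0, k_0) = 0x62
s_2 = Round(s_1, k_1) = 0xD6
s_3 = Round(s_2, k_2) = 0xF4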